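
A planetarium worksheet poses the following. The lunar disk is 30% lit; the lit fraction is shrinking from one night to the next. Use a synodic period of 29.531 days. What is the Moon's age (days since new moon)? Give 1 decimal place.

24.1 days

cos θ = 1 − 2f = 0.400, giving a principal value of 66.4°.
A waning Moon lies in 180°–360°, so θ = 360° − 66.4° = 293.6°.
That fraction of the synodic month is 293.6/360 × 29.531 d ≈ 24.08 d.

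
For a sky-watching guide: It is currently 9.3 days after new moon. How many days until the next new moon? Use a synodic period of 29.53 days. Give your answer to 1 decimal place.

The next new moon completes the synodic month: 29.53 − 9.3 = 20.230 days.

20.2 days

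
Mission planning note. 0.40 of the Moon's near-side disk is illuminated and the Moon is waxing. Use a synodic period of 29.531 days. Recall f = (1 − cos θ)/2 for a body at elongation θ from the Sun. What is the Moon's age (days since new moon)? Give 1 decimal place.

6.4 days

From f = (1 − cos θ)/2: cos θ = 1 − 2×0.40 = 0.200; arccos → 78.5°.
Before full moon the principal value applies: θ = 78.5°.
That fraction of the synodic month is 78.5/360 × 29.531 d ≈ 6.44 d.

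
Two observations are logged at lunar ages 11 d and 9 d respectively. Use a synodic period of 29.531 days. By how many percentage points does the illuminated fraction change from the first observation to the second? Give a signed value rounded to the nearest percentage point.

-18 pp

First observation: θ = 360°·11/29.531 = 134.1°, so f = 0.848.
Second observation: θ = 109.7°, f = 0.669.
Δf = 0.669 − 0.848 = -0.179, i.e. -18 pp.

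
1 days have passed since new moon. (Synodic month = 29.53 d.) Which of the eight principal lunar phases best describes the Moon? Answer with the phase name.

θ ≈ 360° × 1/29.53 = 12°, which falls in the new moon sector.

new moon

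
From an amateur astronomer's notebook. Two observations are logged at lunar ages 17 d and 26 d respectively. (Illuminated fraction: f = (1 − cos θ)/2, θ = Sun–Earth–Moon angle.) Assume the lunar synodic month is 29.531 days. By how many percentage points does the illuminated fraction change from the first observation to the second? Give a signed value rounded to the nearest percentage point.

-81 percentage points

First observation: θ = 360°·17/29.531 = 207.2°, so f = 0.945.
Second observation: θ = 317.0°, f = 0.135.
Δf = 0.135 − 0.945 = -0.810, i.e. -81 pp.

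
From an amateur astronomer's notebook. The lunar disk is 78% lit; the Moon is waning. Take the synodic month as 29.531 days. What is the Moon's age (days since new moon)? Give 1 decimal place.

19.4 days

cos θ = 1 − 2f = -0.560, giving a principal value of 124.1°.
A waning Moon lies in 180°–360°, so θ = 360° − 124.1° = 235.9°.
Age = 29.531 × 235.9°/360° ≈ 19.35 days.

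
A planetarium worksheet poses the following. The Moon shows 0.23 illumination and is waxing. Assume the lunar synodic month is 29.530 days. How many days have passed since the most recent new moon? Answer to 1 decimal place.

4.7 days

Invert f = (1 − cos θ)/2 to get cos θ = 1 − 2(0.23) = 0.540, hence θ₀ = arccos 0.540 = 57.3°.
Before full moon the principal value applies: θ = 57.3°.
Age = 29.530 × 57.3°/360° ≈ 4.70 days.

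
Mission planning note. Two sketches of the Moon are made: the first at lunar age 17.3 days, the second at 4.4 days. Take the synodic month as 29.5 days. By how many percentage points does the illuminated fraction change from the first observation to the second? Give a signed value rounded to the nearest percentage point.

θ₁ = 360° × 17.3/29.5 = 211.1°, f₁ = (1 − cos θ₁)/2 = 0.928.
θ₂ = 360° × 4.4/29.5 = 53.7°, f₂ = (1 − cos θ₂)/2 = 0.204.
Change = f₂ − f₁ = -0.724 → -72 percentage points.

-72 percentage points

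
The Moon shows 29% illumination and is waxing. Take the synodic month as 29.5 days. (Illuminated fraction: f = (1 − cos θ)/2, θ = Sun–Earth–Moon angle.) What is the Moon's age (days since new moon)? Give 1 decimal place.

From f = (1 − cos θ)/2: cos θ = 1 − 2×0.29 = 0.420; arccos → 65.2°.
Before full moon the principal value applies: θ = 65.2°.
Age = 29.5 × 65.2°/360° ≈ 5.34 days.

5.3 days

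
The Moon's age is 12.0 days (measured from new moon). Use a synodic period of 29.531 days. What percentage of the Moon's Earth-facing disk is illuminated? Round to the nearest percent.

92%

Elongation θ = 360° × 12.0/29.531 ≈ 146.3°.
cos 146.3° = (-0.832), so f = (1 − (-0.832))/2 = 0.916, so 92%.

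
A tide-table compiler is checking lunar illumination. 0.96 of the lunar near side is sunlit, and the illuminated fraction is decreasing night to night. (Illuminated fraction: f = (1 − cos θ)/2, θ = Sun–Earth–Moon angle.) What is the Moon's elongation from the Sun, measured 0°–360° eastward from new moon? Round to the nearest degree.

203°

cos θ = 1 − 2f = -0.920, giving a principal value of 156.9°.
Waning ⇒ past full, so θ = 360° − 156.9° = 203.1°.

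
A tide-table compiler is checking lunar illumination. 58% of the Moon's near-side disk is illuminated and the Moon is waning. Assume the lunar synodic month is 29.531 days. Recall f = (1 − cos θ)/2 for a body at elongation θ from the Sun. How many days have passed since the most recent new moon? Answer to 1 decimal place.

cos θ = 1 − 2f = -0.160, giving a principal value of 99.2°.
A waning Moon lies in 180°–360°, so θ = 360° − 99.2° = 260.8°.
At 360°/29.531 d per day, 260.8° corresponds to 21.39 days.

21.4 days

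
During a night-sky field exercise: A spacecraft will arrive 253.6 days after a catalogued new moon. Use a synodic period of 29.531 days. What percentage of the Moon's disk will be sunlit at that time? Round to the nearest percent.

253.6 d spans 8 complete synodic months (8 × 29.531 = 236.25 d) plus 17.35 d.
The Moon has covered 17.35/29.531 of its cycle, so θ ≈ 360° × 17.35/29.531 = 211.5°.
cos 211.5° = (-0.852), so f = (1 − (-0.852))/2 = 0.926, so 93%.

93%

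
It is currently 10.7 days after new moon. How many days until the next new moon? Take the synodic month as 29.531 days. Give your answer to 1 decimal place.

The next new moon completes the synodic month: 29.531 − 10.7 = 18.831 days.

18.8 days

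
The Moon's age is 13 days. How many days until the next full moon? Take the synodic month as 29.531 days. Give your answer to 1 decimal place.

1.8 days

Full moon occurs at elongation 180°, i.e. at age 29.531 × 180/360 = 14.765 d.
So 1.765 days remain (14.765 − 13).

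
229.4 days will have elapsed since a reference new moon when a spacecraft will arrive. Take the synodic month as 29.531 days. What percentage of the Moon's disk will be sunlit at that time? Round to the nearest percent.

Reduce mod P: 229.4 − 7×29.531 = 22.68 d into the current lunation.
Phase angle: θ = 360°·(22.68 d)/(29.531 d) = 276.5°.
cos 276.5° = 0.114, so f = (1 − 0.114)/2 = 0.443, so 44%.

44%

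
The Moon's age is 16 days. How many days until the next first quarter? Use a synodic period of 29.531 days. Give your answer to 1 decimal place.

First quarter is 0.25 of the way through the cycle: age 0.25 × 29.531 = 7.383 d.
This lunation's first quarter (7.383 d) has passed, so add one period: 36.914 − 16 = 20.914 days.

20.9 days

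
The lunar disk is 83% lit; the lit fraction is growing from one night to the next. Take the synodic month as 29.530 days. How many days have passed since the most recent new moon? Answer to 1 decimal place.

Invert f = (1 − cos θ)/2 to get cos θ = 1 − 2(0.83) = -0.660, hence θ₀ = arccos -0.660 = 131.3°.
Before full moon the principal value applies: θ = 131.3°.
That fraction of the synodic month is 131.3/360 × 29.530 d ≈ 10.77 d.

10.8 days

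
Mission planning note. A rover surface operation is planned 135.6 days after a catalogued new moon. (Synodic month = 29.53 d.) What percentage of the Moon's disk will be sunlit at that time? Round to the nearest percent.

92%

135.6 d spans 4 complete synodic months (4 × 29.53 = 118.12 d) plus 17.48 d.
Elongation θ = 360° × 17.48/29.53 ≈ 213.1°.
cos 213.1° = (-0.838), so f = (1 − (-0.838))/2 = 0.919, so 92%.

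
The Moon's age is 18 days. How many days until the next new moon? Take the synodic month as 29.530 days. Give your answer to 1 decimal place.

11.5 days

One full lunation from the last new moon is 29.530 d; remaining = 29.530 − 18 = 11.530 d.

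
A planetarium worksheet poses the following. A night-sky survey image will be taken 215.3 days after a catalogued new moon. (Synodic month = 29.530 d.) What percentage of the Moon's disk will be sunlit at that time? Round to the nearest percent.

215.3/29.530 = 7.291 lunations, so 7 complete cycles and 8.59 d into the next.
Elongation θ = 360° × 8.59/29.530 ≈ 104.7°.
With cos θ = (-0.254), the lit fraction is (1 − (-0.254))/2 ≈ 0.627, so 63%.

63%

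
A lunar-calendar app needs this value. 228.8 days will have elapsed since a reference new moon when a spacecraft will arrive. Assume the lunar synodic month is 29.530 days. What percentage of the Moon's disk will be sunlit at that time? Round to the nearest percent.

Reduce mod P: 228.8 − 7×29.530 = 22.09 d into the current lunation.
Phase angle: θ = 360°·(22.09 d)/(29.530 d) = 269.3°.
With cos θ = (-0.012), the lit fraction is (1 − (-0.012))/2 ≈ 0.506, so 51%.

51%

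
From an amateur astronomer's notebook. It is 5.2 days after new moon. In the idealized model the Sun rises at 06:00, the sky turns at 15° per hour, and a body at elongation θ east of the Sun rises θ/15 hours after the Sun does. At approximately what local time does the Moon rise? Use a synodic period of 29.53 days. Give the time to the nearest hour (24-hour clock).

10:00

The Moon has covered 5.2/29.53 of its cycle, so θ ≈ 360° × 5.2/29.53 = 63.4°.
At 15° of sky rotation per hour, 63.4° corresponds to a 4.23 h lag.
06:00 + 4.23 h ≈ 10:14 → 10:00 to the nearest hour.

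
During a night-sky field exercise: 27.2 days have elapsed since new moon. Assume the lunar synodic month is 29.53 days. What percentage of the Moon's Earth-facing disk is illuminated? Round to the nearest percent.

Phase angle: θ = 360°·(27.2 d)/(29.53 d) = 331.6°.
With cos θ = 0.880, the lit fraction is (1 − 0.880)/2 ≈ 0.060, so 6%.

6%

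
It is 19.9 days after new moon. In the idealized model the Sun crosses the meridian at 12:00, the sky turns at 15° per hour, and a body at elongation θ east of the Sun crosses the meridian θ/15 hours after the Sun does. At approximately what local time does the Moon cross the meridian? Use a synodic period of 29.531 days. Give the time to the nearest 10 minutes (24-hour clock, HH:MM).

Phase angle: θ = 360°·(19.9 d)/(29.531 d) = 242.6°.
The Moon trails the Sun by θ/15 = 242.6/15 ≈ 16.17 hours.
12:00 + 16.173 h ≈ 04:10 → 04:10 to the nearest ten minutes.

04:10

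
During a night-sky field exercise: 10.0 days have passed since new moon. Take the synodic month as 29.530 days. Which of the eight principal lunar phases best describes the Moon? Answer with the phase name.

waxing gibbous

θ ≈ 360° × 10.0/29.530 = 122°, which falls in the waxing gibbous sector.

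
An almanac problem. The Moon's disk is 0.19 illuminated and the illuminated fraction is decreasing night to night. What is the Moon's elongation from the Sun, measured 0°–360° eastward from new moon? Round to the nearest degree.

308°

From f = (1 − cos θ)/2: cos θ = 1 − 2×0.19 = 0.620; arccos → 51.7°.
Waning ⇒ past full, so θ = 360° − 51.7° = 308.3°.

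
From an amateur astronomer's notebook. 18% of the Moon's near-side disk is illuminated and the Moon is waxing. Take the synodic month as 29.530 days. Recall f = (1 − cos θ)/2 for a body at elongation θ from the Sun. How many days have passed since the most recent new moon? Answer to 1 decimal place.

Invert f = (1 − cos θ)/2 to get cos θ = 1 − 2(0.18) = 0.640, hence θ₀ = arccos 0.640 = 50.2°.
Before full moon the principal value applies: θ = 50.2°.
At 360°/29.530 d per day, 50.2° corresponds to 4.12 days.

4.1 days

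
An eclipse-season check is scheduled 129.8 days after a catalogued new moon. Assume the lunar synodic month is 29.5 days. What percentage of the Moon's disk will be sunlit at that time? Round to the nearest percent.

90%

129.8 d spans 4 complete synodic months (4 × 29.5 = 118.00 d) plus 11.80 d.
Elongation θ = 360° × 11.80/29.5 ≈ 144.0°.
cos 144.0° = (-0.809), so f = (1 − (-0.809))/2 = 0.905, so 90%.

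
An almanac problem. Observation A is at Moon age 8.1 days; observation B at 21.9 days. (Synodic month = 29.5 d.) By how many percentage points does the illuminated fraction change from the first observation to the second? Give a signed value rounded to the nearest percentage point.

-5 percentage points

First observation: θ = 360°·8.1/29.5 = 98.8°, so f = 0.577.
Second observation: θ = 267.3°, f = 0.524.
Δf = 0.524 − 0.577 = -0.053, i.e. -5 pp.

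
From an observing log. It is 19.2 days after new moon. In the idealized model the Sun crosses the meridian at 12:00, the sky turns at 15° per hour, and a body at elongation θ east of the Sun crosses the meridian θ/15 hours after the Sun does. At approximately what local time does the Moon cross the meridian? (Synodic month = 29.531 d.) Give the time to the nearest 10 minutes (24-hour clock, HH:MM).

03:40

Elongation θ = 360° × 19.2/29.531 ≈ 234.1°.
The Moon trails the Sun by θ/15 = 234.1/15 ≈ 15.60 hours.
12:00 + 15.604 h ≈ 03:36 → 03:40 to the nearest ten minutes.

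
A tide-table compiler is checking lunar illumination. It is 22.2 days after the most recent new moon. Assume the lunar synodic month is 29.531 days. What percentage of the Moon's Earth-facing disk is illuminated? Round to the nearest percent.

The Moon has covered 22.2/29.531 of its cycle, so θ ≈ 360° × 22.2/29.531 = 270.6°.
Illuminated fraction = (1 − cos 270.6°)/2 = (1 − 0.011)/2 ≈ 0.494, so 49%.

49%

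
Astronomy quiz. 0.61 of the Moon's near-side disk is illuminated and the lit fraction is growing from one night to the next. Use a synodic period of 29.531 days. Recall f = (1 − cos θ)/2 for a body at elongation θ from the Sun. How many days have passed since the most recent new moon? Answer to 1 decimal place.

Invert f = (1 − cos θ)/2 to get cos θ = 1 − 2(0.61) = -0.220, hence θ₀ = arccos -0.220 = 102.7°.
Before full moon the principal value applies: θ = 102.7°.
That fraction of the synodic month is 102.7/360 × 29.531 d ≈ 8.43 d.

8.4 days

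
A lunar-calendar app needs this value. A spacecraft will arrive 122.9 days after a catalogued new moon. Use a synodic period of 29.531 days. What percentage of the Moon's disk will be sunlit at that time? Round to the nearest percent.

122.9 d spans 4 complete synodic months (4 × 29.531 = 118.12 d) plus 4.78 d.
Elongation θ = 360° × 4.78/29.531 ≈ 58.2°.
With cos θ = 0.527, the lit fraction is (1 − 0.527)/2 ≈ 0.237, so 24%.

24%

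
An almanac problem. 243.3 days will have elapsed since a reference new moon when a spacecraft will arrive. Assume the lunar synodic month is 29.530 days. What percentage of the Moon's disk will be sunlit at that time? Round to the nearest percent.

47%

243.3 d spans 8 complete synodic months (8 × 29.530 = 236.24 d) plus 7.06 d.
The Moon has covered 7.06/29.530 of its cycle, so θ ≈ 360° × 7.06/29.530 = 86.1°.
Illuminated fraction = (1 − cos 86.1°)/2 = (1 − 0.069)/2 ≈ 0.466, so 47%.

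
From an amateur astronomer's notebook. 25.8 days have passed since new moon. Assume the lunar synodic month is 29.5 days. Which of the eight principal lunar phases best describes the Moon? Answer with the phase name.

At 25.8/29.5 of the cycle, θ ≈ 315° — the waning crescent range.

waning crescent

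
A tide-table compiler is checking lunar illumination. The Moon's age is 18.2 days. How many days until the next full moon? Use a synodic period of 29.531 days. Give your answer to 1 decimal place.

26.1 days

Full moon occurs at elongation 180°, i.e. at age 29.531 × 180/360 = 14.765 d.
This lunation's full moon (14.765 d) has passed, so add one period: 44.296 − 18.2 = 26.096 days.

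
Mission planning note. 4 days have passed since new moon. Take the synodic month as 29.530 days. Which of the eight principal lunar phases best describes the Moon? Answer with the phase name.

θ ≈ 360° × 4/29.530 = 49°, which falls in the waxing crescent sector.

waxing crescent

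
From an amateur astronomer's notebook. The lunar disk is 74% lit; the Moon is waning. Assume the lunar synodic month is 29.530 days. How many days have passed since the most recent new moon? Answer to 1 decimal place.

From f = (1 − cos θ)/2: cos θ = 1 − 2×0.74 = -0.480; arccos → 118.7°.
Since the Moon is past full (waning), take the reflex angle: θ = 360° − 118.7° = 241.3°.
Age = 29.530 × 241.3°/360° ≈ 19.79 days.

19.8 days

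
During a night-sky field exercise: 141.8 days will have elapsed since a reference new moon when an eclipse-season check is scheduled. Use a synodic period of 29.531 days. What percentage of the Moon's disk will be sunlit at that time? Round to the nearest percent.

141.8 d spans 4 complete synodic months (4 × 29.531 = 118.12 d) plus 23.68 d.
The Moon has covered 23.68/29.531 of its cycle, so θ ≈ 360° × 23.68/29.531 = 288.6°.
cos 288.6° = 0.319, so f = (1 − 0.319)/2 = 0.340, so 34%.

34%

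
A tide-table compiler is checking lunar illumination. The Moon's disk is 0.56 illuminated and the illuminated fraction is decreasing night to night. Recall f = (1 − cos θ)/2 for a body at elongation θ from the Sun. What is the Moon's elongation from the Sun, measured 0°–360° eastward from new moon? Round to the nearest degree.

cos θ = 1 − 2f = -0.120, giving a principal value of 96.9°.
Since the Moon is past full (waning), take the reflex angle: θ = 360° − 96.9° = 263.1°.

263°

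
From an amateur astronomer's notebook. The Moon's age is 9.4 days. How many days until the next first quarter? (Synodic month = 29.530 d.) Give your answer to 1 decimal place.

27.5 days

First quarter is 0.25 of the way through the cycle: age 0.25 × 29.530 = 7.383 d.
Already past this cycle's first quarter; the next is at 7.383 + 29.530 = 36.913 d, so 36.913 − 9.4 = 27.513 days.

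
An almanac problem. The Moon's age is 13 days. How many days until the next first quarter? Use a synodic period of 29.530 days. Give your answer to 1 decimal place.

First quarter is 0.25 of the way through the cycle: age 0.25 × 29.530 = 7.383 d.
This lunation's first quarter (7.383 d) has passed, so add one period: 36.913 − 13 = 23.913 days.

23.9 days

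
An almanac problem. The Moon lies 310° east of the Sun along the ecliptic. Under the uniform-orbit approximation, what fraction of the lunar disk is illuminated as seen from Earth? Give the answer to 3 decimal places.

Half-versine of 310°: (1 − 0.643)/2 = 0.179.

0.179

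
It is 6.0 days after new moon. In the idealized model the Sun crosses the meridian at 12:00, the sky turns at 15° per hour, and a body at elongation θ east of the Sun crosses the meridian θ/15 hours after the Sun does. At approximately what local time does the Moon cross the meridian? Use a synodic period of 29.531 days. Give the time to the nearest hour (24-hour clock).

The Moon has covered 6.0/29.531 of its cycle, so θ ≈ 360° × 6.0/29.531 = 73.1°.
At 15° of sky rotation per hour, 73.1° corresponds to a 4.88 h lag.
12:00 + 4.88 h ≈ 16:53 → 17:00 to the nearest hour.

17:00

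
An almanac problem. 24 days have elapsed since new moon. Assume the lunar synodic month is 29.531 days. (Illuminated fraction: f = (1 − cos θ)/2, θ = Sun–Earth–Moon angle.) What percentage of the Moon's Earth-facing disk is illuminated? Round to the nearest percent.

Elongation θ = 360° × 24/29.531 ≈ 292.6°.
With cos θ = 0.384, the lit fraction is (1 − 0.384)/2 ≈ 0.308, so 31%.

31%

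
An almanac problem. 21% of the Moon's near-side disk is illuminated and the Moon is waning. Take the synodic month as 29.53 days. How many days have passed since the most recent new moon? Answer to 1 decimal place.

25.1 days

From f = (1 − cos θ)/2: cos θ = 1 − 2×0.21 = 0.580; arccos → 54.5°.
A waning Moon lies in 180°–360°, so θ = 360° − 54.5° = 305.5°.
Age = 29.53 × 305.5°/360° ≈ 25.06 days.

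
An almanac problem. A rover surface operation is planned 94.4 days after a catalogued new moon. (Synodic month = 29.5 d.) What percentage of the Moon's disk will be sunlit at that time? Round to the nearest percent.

35%

94.4/29.5 = 3.200 lunations, so 3 complete cycles and 5.90 d into the next.
Phase angle: θ = 360°·(5.90 d)/(29.5 d) = 72.0°.
With cos θ = 0.309, the lit fraction is (1 − 0.309)/2 ≈ 0.345, so 35%.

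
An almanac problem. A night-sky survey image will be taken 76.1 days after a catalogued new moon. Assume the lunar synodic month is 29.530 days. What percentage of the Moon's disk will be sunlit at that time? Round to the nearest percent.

Reduce mod P: 76.1 − 2×29.530 = 17.04 d into the current lunation.
Phase angle: θ = 360°·(17.04 d)/(29.530 d) = 207.7°.
With cos θ = (-0.885), the lit fraction is (1 − (-0.885))/2 ≈ 0.943, so 94%.

94%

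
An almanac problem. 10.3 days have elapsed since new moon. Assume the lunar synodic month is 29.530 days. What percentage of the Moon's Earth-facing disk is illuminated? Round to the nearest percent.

Elongation θ = 360° × 10.3/29.530 ≈ 125.6°.
cos 125.6° = (-0.582), so f = (1 − (-0.582))/2 = 0.791, so 79%.

79%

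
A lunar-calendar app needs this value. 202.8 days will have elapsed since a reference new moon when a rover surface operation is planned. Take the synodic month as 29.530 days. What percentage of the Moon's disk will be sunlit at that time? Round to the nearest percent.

Reduce mod P: 202.8 − 6×29.530 = 25.62 d into the current lunation.
Elongation θ = 360° × 25.62/29.530 ≈ 312.3°.
With cos θ = 0.673, the lit fraction is (1 − 0.673)/2 ≈ 0.163, so 16%.

16%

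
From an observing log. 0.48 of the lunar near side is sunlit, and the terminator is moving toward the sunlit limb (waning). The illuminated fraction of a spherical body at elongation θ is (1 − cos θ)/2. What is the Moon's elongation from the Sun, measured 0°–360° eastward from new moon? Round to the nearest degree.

From f = (1 − cos θ)/2: cos θ = 1 − 2×0.48 = 0.040; arccos → 87.7°.
Since the Moon is past full (waning), take the reflex angle: θ = 360° − 87.7° = 272.3°.

272°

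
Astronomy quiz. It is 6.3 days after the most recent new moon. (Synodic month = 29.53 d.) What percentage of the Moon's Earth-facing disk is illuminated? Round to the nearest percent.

Phase angle: θ = 360°·(6.3 d)/(29.53 d) = 76.8°.
Illuminated fraction = (1 − cos 76.8°)/2 = (1 − 0.228)/2 ≈ 0.386, so 39%.

39%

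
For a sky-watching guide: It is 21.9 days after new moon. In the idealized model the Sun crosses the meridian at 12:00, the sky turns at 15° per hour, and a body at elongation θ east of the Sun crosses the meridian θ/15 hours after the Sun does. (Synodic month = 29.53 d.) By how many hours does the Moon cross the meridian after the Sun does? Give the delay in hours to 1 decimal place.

17.8 h

Elongation θ = 360° × 21.9/29.53 ≈ 267.0°.
The Moon trails the Sun by θ/15 = 267.0/15 ≈ 17.80 hours.
So the Moon crosses the meridian 17.80 h after the Sun.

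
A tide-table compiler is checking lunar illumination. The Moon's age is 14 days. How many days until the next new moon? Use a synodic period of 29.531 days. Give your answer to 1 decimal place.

15.5 days

The next new moon completes the synodic month: 29.531 − 14 = 15.531 days.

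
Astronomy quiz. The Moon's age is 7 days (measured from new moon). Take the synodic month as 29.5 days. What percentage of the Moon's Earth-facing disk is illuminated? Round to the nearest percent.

46%

Phase angle: θ = 360°·(7 d)/(29.5 d) = 85.4°.
Illuminated fraction = (1 − cos 85.4°)/2 = (1 − 0.080)/2 ≈ 0.460, so 46%.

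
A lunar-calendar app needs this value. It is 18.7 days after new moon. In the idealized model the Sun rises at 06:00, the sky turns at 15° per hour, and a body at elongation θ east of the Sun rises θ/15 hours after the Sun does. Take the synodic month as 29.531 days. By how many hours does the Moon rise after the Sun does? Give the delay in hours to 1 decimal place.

15.2 h

Phase angle: θ = 360°·(18.7 d)/(29.531 d) = 228.0°.
The Moon trails the Sun by θ/15 = 228.0/15 ≈ 15.20 hours.
So the Moon rises 15.20 h after the Sun.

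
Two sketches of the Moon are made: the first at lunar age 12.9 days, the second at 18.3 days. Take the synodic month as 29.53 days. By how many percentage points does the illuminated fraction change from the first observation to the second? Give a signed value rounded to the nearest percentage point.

-10 pp

First observation: θ = 360°·12.9/29.53 = 157.3°, so f = 0.961.
Second observation: θ = 223.1°, f = 0.865.
Δf = 0.865 − 0.961 = -0.096, i.e. -10 pp.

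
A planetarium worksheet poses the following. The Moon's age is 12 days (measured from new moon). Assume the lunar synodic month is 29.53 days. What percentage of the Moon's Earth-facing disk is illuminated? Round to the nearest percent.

92%

Phase angle: θ = 360°·(12 d)/(29.53 d) = 146.3°.
cos 146.3° = (-0.832), so f = (1 − (-0.832))/2 = 0.916, so 92%.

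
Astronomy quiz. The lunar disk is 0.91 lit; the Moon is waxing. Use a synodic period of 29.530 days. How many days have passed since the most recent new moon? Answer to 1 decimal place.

11.9 days

From f = (1 − cos θ)/2: cos θ = 1 − 2×0.91 = -0.820; arccos → 145.1°.
The Moon is waxing (0°–180°), so θ = 145.1° directly.
Age = 29.530 × 145.1°/360° ≈ 11.90 days.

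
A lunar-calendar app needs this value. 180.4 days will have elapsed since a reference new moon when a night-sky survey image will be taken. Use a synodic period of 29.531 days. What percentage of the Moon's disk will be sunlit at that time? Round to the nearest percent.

Reduce mod P: 180.4 − 6×29.531 = 3.21 d into the current lunation.
Phase angle: θ = 360°·(3.21 d)/(29.531 d) = 39.2°.
With cos θ = 0.775, the lit fraction is (1 − 0.775)/2 ≈ 0.112, so 11%.

11%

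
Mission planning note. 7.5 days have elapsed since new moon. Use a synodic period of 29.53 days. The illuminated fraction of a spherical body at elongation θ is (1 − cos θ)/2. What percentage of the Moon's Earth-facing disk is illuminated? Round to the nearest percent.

51%

Elongation θ = 360° × 7.5/29.53 ≈ 91.4°.
Illuminated fraction = (1 − cos 91.4°)/2 = (1 − (-0.025))/2 ≈ 0.512, so 51%.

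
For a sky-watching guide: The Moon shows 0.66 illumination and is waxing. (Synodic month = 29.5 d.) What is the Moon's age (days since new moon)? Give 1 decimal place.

8.9 days

From f = (1 − cos θ)/2: cos θ = 1 − 2×0.66 = -0.320; arccos → 108.7°.
Before full moon the principal value applies: θ = 108.7°.
Age = 29.5 × 108.7°/360° ≈ 8.90 days.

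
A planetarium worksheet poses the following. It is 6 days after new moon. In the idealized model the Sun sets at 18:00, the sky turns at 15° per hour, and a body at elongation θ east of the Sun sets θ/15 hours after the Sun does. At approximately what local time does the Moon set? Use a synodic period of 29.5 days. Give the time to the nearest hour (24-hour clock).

Phase angle: θ = 360°·(6 d)/(29.5 d) = 73.2°.
The Moon trails the Sun by θ/15 = 73.2/15 ≈ 4.88 hours.
18:00 + 4.88 h ≈ 22:53 → 23:00 to the nearest hour.

23:00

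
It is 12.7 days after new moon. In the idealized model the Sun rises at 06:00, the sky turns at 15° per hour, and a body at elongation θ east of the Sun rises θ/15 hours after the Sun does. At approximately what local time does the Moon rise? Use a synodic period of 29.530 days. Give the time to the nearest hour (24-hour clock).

Phase angle: θ = 360°·(12.7 d)/(29.530 d) = 154.8°.
Delay after the Sun = 154.8° / (15°/h) ≈ 10.32 h.
06:00 + 10.32 h ≈ 16:19 → 16:00 to the nearest hour.

16:00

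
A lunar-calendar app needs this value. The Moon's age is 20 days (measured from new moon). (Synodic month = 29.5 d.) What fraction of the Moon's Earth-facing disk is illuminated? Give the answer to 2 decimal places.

The Moon has covered 20/29.5 of its cycle, so θ ≈ 360° × 20/29.5 = 244.1°.
With cos θ = (-0.437), the lit fraction is (1 − (-0.437))/2 ≈ 0.719.

0.72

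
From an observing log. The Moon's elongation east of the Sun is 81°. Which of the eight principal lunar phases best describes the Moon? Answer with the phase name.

first quarter

81° lies in the first quarter sector of the 8-phase cycle.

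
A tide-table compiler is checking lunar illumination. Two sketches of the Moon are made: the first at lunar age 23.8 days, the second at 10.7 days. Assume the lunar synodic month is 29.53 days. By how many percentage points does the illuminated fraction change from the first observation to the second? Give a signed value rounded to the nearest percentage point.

First observation: θ = 360°·23.8/29.53 = 290.1°, so f = 0.328.
Second observation: θ = 130.4°, f = 0.824.
Δf = 0.824 − 0.328 = +0.497, i.e. +50 pp.

+50 pp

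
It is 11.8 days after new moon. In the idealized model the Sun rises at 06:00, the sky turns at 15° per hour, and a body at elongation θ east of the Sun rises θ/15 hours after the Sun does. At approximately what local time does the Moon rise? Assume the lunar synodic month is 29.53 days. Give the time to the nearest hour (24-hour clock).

16:00

Elongation θ = 360° × 11.8/29.53 ≈ 143.9°.
At 15° of sky rotation per hour, 143.9° corresponds to a 9.59 h lag.
06:00 + 9.59 h ≈ 15:35 → 16:00 to the nearest hour.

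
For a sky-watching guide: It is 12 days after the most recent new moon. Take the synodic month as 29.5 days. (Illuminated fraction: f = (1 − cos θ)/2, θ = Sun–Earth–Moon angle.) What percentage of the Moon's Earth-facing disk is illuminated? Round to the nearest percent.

92%

Elongation θ = 360° × 12/29.5 ≈ 146.4°.
Illuminated fraction = (1 − cos 146.4°)/2 = (1 − (-0.833))/2 ≈ 0.917, so 92%.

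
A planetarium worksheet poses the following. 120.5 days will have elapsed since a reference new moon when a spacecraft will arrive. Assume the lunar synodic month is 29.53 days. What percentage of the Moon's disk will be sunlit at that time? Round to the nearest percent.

120.5/29.53 = 4.081 lunations, so 4 complete cycles and 2.38 d into the next.
Elongation θ = 360° × 2.38/29.53 ≈ 29.0°.
With cos θ = 0.874, the lit fraction is (1 − 0.874)/2 ≈ 0.063, so 6%.

6%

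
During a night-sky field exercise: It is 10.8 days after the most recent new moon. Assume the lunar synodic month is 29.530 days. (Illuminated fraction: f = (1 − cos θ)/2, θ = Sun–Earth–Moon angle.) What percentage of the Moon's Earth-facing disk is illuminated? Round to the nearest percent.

The Moon has covered 10.8/29.530 of its cycle, so θ ≈ 360° × 10.8/29.530 = 131.7°.
Illuminated fraction = (1 − cos 131.7°)/2 = (1 − (-0.665))/2 ≈ 0.832, so 83%.

83%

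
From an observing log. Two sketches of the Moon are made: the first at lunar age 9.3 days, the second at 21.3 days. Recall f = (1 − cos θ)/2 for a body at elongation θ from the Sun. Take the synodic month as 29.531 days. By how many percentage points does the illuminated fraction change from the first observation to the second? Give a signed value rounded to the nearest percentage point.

-11 pp

First observation: θ = 360°·9.3/29.531 = 113.4°, so f = 0.698.
Second observation: θ = 259.7°, f = 0.590.
Δf = 0.590 − 0.698 = -0.109, i.e. -11 pp.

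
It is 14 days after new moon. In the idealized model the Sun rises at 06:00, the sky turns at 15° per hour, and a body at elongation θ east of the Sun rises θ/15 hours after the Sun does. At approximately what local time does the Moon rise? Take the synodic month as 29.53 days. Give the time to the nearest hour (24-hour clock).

Phase angle: θ = 360°·(14 d)/(29.53 d) = 170.7°.
The Moon trails the Sun by θ/15 = 170.7/15 ≈ 11.38 hours.
06:00 + 11.38 h ≈ 17:23 → 17:00 to the nearest hour.

17:00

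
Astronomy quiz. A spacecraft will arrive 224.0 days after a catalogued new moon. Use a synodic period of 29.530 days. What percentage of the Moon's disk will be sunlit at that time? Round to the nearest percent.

224.0 d spans 7 complete synodic months (7 × 29.530 = 206.71 d) plus 17.29 d.
The Moon has covered 17.29/29.530 of its cycle, so θ ≈ 360° × 17.29/29.530 = 210.8°.
cos 210.8° = (-0.859), so f = (1 − (-0.859))/2 = 0.930, so 93%.

93%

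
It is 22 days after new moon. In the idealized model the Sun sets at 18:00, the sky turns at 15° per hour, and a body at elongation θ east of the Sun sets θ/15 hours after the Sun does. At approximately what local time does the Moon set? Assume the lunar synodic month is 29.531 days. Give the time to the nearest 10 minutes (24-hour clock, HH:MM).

11:50

Elongation θ = 360° × 22/29.531 ≈ 268.2°.
The Moon trails the Sun by θ/15 = 268.2/15 ≈ 17.88 hours.
18:00 + 17.880 h ≈ 11:53 → 11:50 to the nearest ten minutes.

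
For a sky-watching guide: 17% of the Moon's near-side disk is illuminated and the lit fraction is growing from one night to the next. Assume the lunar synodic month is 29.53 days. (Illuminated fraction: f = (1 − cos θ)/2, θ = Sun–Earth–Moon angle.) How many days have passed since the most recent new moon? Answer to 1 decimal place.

cos θ = 1 − 2f = 0.660, giving a principal value of 48.7°.
Waxing ⇒ before full, so θ = 48.7°.
That fraction of the synodic month is 48.7/360 × 29.53 d ≈ 3.99 d.

4.0 days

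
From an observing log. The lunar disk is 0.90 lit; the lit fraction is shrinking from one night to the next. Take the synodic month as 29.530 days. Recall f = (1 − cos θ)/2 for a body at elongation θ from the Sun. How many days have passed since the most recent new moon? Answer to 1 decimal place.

17.8 days

cos θ = 1 − 2f = -0.800, giving a principal value of 143.1°.
A waning Moon lies in 180°–360°, so θ = 360° − 143.1° = 216.9°.
At 360°/29.530 d per day, 216.9° corresponds to 17.79 days.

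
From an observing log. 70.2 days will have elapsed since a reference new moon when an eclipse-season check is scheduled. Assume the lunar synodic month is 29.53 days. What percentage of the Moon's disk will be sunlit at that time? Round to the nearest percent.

86%

Reduce mod P: 70.2 − 2×29.53 = 11.14 d into the current lunation.
Phase angle: θ = 360°·(11.14 d)/(29.53 d) = 135.8°.
cos 135.8° = (-0.717), so f = (1 − (-0.717))/2 = 0.859, so 86%.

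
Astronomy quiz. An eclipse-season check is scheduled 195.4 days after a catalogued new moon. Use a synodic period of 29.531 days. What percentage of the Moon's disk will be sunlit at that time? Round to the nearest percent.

87%

195.4 d spans 6 complete synodic months (6 × 29.531 = 177.19 d) plus 18.21 d.
The Moon has covered 18.21/29.531 of its cycle, so θ ≈ 360° × 18.21/29.531 = 222.0°.
Illuminated fraction = (1 − cos 222.0°)/2 = (1 − (-0.743))/2 ≈ 0.871, so 87%.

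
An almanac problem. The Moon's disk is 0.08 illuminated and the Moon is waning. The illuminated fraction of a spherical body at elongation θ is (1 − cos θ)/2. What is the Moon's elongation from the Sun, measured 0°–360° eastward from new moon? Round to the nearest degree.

327°

Invert f = (1 − cos θ)/2 to get cos θ = 1 − 2(0.08) = 0.840, hence θ₀ = arccos 0.840 = 32.9°.
A waning Moon lies in 180°–360°, so θ = 360° − 32.9° = 327.1°.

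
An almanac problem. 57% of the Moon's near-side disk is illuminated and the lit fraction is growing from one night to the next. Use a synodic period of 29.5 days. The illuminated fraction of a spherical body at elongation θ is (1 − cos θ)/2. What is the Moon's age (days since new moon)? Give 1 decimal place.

cos θ = 1 − 2f = -0.140, giving a principal value of 98.0°.
The Moon is waxing (0°–180°), so θ = 98.0° directly.
Age = 29.5 × 98.0°/360° ≈ 8.03 days.

8.0 days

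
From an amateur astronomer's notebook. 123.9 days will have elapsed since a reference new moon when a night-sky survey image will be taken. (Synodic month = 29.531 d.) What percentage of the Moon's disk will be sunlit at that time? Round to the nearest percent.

33%

Reduce mod P: 123.9 − 4×29.531 = 5.78 d into the current lunation.
Phase angle: θ = 360°·(5.78 d)/(29.531 d) = 70.4°.
cos 70.4° = 0.335, so f = (1 − 0.335)/2 = 0.332, so 33%.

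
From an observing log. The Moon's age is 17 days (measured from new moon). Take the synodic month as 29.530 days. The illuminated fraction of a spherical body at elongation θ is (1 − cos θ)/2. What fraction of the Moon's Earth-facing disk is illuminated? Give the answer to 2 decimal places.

Phase angle: θ = 360°·(17 d)/(29.530 d) = 207.2°.
cos 207.2° = (-0.889), so f = (1 − (-0.889))/2 = 0.945.

0.94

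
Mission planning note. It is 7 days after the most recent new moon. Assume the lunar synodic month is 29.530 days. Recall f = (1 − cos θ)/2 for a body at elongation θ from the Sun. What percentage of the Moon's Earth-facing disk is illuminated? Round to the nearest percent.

The Moon has covered 7/29.530 of its cycle, so θ ≈ 360° × 7/29.530 = 85.3°.
With cos θ = 0.081, the lit fraction is (1 − 0.081)/2 ≈ 0.459, so 46%.

46%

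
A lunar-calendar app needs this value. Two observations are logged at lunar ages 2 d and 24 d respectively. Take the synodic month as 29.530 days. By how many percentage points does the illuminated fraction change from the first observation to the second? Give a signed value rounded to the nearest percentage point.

θ₁ = 360° × 2/29.530 = 24.4°, f₁ = (1 − cos θ₁)/2 = 0.045.
θ₂ = 360° × 24/29.530 = 292.6°, f₂ = (1 − cos θ₂)/2 = 0.308.
Change = f₂ − f₁ = +0.263 → +26 percentage points.

+26 percentage points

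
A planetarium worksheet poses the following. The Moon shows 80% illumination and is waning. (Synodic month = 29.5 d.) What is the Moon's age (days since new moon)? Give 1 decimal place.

19.1 days

cos θ = 1 − 2f = -0.600, giving a principal value of 126.9°.
Waning ⇒ past full, so θ = 360° − 126.9° = 233.1°.
Age = 29.5 × 233.1°/360° ≈ 19.10 days.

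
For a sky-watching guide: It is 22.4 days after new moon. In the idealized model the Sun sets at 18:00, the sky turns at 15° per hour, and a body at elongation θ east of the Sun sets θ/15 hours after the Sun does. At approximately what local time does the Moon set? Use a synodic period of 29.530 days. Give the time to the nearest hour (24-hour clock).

Elongation θ = 360° × 22.4/29.530 ≈ 273.1°.
At 15° of sky rotation per hour, 273.1° corresponds to a 18.21 h lag.
18:00 + 18.21 h ≈ 12:12 → 12:00 to the nearest hour.

12:00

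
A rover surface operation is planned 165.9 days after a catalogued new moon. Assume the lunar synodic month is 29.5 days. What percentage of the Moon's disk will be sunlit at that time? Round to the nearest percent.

Reduce mod P: 165.9 − 5×29.5 = 18.40 d into the current lunation.
Elongation θ = 360° × 18.40/29.5 ≈ 224.5°.
cos 224.5° = (-0.713), so f = (1 − (-0.713))/2 = 0.856, so 86%.

86%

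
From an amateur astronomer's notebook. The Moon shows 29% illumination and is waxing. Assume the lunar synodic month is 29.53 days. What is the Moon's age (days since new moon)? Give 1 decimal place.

5.3 days

cos θ = 1 − 2f = 0.420, giving a principal value of 65.2°.
Before full moon the principal value applies: θ = 65.2°.
That fraction of the synodic month is 65.2/360 × 29.53 d ≈ 5.35 d.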